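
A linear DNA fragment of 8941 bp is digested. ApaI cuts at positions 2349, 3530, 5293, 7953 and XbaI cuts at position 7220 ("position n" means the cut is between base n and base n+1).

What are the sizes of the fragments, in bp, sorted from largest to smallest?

2349, 1927, 1763, 1181, 988, 733 bp

Combined cut positions (sorted): 2349, 3530, 5293, 7220, 7953.
Linear molecule, 5 cuts → 6 fragments:
  2349 − 0 = 2349 bp
  3530 − 2349 = 1181 bp
  5293 − 3530 = 1763 bp
  7220 − 5293 = 1927 bp
  7953 − 7220 = 733 bp
  8941 − 7953 = 988 bp
Sorted largest to smallest: 2349, 1927, 1763, 1181, 988, 733 bp.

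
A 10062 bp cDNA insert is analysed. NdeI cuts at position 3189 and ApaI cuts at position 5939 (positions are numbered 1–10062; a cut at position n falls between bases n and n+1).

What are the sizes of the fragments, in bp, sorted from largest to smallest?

Combined cut positions (sorted): 3189, 5939.
Linear molecule, 2 cuts → 3 fragments:
  3189 − 0 = 3189 bp
  5939 − 3189 = 2750 bp
  10062 − 5939 = 4123 bp
Sorted largest to smallest: 4123, 3189, 2750 bp.

4123, 3189, 2750 bp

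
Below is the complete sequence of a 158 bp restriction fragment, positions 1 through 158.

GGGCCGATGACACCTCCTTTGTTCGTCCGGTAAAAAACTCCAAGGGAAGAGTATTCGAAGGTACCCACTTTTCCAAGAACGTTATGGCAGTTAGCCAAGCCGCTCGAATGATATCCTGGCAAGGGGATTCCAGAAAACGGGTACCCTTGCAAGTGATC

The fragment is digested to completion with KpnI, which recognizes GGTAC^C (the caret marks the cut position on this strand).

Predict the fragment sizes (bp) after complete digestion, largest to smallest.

KpnI sites (GGTACC) start at positions 60, 140.
KpnI cuts after base 5 of each site (before the last base), so after positions 64, 144.
Linear molecule, 2 cuts → 3 fragments:
  1–64 → 64 bp
  65–144 → 80 bp
  145–158 → 14 bp
Sorted largest to smallest: 80, 64, 14 bp.

80, 64, 14 bp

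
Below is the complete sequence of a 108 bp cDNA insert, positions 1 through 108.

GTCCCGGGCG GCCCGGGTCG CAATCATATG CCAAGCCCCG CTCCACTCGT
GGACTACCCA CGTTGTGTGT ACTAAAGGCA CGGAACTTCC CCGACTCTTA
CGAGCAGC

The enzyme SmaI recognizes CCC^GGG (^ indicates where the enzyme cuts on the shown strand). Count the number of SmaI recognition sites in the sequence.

CCCGGG occurs starting at positions 3, 12.
SmaI cuts at 2 sites.

2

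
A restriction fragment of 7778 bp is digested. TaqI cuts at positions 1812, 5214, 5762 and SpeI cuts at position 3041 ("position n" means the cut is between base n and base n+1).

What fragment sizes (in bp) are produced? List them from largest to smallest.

Combined cut positions (sorted): 1812, 3041, 5214, 5762.
Linear molecule, 4 cuts → 5 fragments:
  1812 − 0 = 1812 bp
  3041 − 1812 = 1229 bp
  5214 − 3041 = 2173 bp
  5762 − 5214 = 548 bp
  7778 − 5762 = 2016 bp
Sorted largest to smallest: 2173, 2016, 1812, 1229, 548 bp.

2173, 2016, 1812, 1229, 548 bp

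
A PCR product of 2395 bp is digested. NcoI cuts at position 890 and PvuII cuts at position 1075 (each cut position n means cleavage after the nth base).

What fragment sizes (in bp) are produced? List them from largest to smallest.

1320, 890, 185 bp

Combined cut positions (sorted): 890, 1075.
Linear molecule, 2 cuts → 3 fragments:
  890 − 0 = 890 bp
  1075 − 890 = 185 bp
  2395 − 1075 = 1320 bp
Sorted largest to smallest: 1320, 890, 185 bp.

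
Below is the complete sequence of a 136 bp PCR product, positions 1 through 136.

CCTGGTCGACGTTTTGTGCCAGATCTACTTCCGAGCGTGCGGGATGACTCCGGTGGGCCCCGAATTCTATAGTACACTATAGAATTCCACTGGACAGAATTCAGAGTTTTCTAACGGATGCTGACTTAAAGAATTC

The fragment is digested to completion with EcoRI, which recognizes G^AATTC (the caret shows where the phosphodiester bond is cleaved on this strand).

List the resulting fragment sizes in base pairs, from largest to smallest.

EcoRI sites (GAATTC) start at positions 62, 82, 97, 131.
EcoRI cuts after the first base of each site, so after positions 62, 82, 97, 131.
Linear molecule, 4 cuts → 5 fragments:
  1–62 → 62 bp
  63–82 → 20 bp
  83–97 → 15 bp
  98–131 → 34 bp
  132–136 → 5 bp
Sorted largest to smallest: 62, 34, 20, 15, 5 bp.

62, 34, 20, 15, 5 bp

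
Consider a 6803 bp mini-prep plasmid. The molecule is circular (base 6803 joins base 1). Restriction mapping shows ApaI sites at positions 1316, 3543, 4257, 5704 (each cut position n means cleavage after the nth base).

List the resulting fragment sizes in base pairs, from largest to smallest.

Circular molecule, 4 cuts → 4 fragments:
  3543 − 1316 = 2227 bp
  4257 − 3543 = 714 bp
  5704 − 4257 = 1447 bp
  wrap: 6803 − 5704 + 1316 = 2415 bp
Sorted largest to smallest: 2415, 2227, 1447, 714 bp.

2415, 2227, 1447, 714 bp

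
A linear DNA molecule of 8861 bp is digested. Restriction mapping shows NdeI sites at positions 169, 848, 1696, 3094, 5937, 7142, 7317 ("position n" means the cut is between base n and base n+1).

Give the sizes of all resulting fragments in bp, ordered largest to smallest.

Linear molecule, 7 cuts → 8 fragments:
  169 − 0 = 169 bp
  848 − 169 = 679 bp
  1696 − 848 = 848 bp
  3094 − 1696 = 1398 bp
  5937 − 3094 = 2843 bp
  7142 − 5937 = 1205 bp
  7317 − 7142 = 175 bp
  8861 − 7317 = 1544 bp
Sorted largest to smallest: 2843, 1544, 1398, 1205, 848, 679, 175, 169 bp.

2843, 1544, 1398, 1205, 848, 679, 175, 169 bp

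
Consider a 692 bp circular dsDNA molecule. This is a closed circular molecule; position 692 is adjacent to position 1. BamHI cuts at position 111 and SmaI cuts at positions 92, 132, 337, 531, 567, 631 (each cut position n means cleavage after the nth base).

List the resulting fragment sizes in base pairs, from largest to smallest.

Combined cut positions (sorted): 92, 111, 132, 337, 531, 567, 631.
Circular molecule, 7 cuts → 7 fragments:
  111 − 92 = 19 bp
  132 − 111 = 21 bp
  337 − 132 = 205 bp
  531 − 337 = 194 bp
  567 − 531 = 36 bp
  631 − 567 = 64 bp
  wrap: 692 − 631 + 92 = 153 bp
Sorted largest to smallest: 205, 194, 153, 64, 36, 21, 19 bp.

205, 194, 153, 64, 36, 21, 19 bp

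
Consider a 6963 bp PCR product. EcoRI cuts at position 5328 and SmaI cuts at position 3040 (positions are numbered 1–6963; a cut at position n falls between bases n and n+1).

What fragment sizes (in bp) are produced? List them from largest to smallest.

3040, 2288, 1635 bp

Combined cut positions (sorted): 3040, 5328.
Linear molecule, 2 cuts → 3 fragments:
  3040 − 0 = 3040 bp
  5328 − 3040 = 2288 bp
  6963 − 5328 = 1635 bp
Sorted largest to smallest: 3040, 2288, 1635 bp.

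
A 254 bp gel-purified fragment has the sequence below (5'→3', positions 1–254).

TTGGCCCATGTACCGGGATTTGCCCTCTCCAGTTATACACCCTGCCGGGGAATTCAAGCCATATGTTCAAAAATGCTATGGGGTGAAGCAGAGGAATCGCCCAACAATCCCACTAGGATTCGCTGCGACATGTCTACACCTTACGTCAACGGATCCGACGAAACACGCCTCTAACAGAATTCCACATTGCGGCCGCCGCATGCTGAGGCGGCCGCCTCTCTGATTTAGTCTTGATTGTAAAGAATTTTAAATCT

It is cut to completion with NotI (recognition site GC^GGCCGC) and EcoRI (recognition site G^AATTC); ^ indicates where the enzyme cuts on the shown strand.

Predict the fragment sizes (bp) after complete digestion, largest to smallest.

127, 50, 45, 19, 13 bp

NotI sites (GCGGCCGC) start at positions 189, 208.
NotI cuts after base 2 of each site, so after positions 190, 209.
EcoRI sites (GAATTC) start at positions 50, 177.
EcoRI cuts after the first base of each site, so after positions 50, 177.
Combined cut positions: 50, 177, 190, 209.
Linear molecule, 4 cuts → 5 fragments:
  1–50 → 50 bp
  51–177 → 127 bp
  178–190 → 13 bp
  191–209 → 19 bp
  210–254 → 45 bp
Sorted largest to smallest: 127, 50, 45, 19, 13 bp.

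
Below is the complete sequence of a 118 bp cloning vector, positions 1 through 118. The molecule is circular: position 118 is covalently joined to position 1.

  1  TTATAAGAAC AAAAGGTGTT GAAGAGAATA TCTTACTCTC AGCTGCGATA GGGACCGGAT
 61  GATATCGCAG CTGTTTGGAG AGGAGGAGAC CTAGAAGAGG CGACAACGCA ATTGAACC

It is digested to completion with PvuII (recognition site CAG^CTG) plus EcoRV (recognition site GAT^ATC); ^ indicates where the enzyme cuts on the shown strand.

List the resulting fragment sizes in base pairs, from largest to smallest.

90, 21, 7 bp

PvuII sites (CAGCTG) start at positions 40, 68.
PvuII cuts after base 3 of each site, so after positions 42, 70.
The EcoRV site (GATATC) starts at position 61.
EcoRV cuts after base 3 of each site, so after position 63.
Combined cut positions: 42, 63, 70.
Circular molecule, 3 cuts → 3 fragments:
  43–63 → 21 bp
  64–70 → 7 bp
  71–118 then 1–42 → 48 + 42 = 90 bp
Sorted largest to smallest: 90, 21, 7 bp.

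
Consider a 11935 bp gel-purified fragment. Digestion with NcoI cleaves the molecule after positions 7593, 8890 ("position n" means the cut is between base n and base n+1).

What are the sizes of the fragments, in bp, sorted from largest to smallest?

7593, 3045, 1297 bp

Linear molecule, 2 cuts → 3 fragments:
  7593 − 0 = 7593 bp
  8890 − 7593 = 1297 bp
  11935 − 8890 = 3045 bp
Sorted largest to smallest: 7593, 3045, 1297 bp.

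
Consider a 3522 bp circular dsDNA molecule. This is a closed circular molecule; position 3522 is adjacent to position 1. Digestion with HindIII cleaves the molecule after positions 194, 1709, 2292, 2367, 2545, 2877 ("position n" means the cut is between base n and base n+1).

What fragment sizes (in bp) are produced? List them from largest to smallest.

Circular molecule, 6 cuts → 6 fragments:
  1709 − 194 = 1515 bp
  2292 − 1709 = 583 bp
  2367 − 2292 = 75 bp
  2545 − 2367 = 178 bp
  2877 − 2545 = 332 bp
  wrap: 3522 − 2877 + 194 = 839 bp
Sorted largest to smallest: 1515, 839, 583, 332, 178, 75 bp.

1515, 839, 583, 332, 178, 75 bp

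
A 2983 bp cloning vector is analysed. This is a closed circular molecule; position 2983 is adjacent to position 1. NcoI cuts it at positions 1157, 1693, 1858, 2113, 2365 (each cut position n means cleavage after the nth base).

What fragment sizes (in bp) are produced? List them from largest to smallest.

Circular molecule, 5 cuts → 5 fragments:
  1693 − 1157 = 536 bp
  1858 − 1693 = 165 bp
  2113 − 1858 = 255 bp
  2365 − 2113 = 252 bp
  wrap: 2983 − 2365 + 1157 = 1775 bp
Sorted largest to smallest: 1775, 536, 255, 252, 165 bp.

1775, 536, 255, 252, 165 bp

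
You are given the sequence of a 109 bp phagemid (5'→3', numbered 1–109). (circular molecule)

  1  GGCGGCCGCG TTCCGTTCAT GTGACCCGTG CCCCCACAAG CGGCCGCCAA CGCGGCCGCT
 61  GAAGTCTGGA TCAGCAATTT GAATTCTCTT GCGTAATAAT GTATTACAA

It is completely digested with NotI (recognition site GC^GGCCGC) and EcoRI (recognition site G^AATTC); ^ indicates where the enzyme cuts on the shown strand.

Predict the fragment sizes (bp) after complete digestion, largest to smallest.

38, 31, 28, 12 bp

NotI sites (GCGGCCGC) start at positions 2, 40, 52.
NotI cuts after base 2 of each site, so after positions 3, 41, 53.
The EcoRI site (GAATTC) starts at position 81.
EcoRI cuts after the first base of each site, so after position 81.
Combined cut positions: 3, 41, 53, 81.
Circular molecule, 4 cuts → 4 fragments:
  4–41 → 38 bp
  42–53 → 12 bp
  54–81 → 28 bp
  82–109 then 1–3 → 28 + 3 = 31 bp
Sorted largest to smallest: 38, 31, 28, 12 bp.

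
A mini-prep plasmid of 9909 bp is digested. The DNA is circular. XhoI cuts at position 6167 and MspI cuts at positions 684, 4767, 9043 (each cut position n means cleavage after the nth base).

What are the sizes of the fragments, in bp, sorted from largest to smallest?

4083, 2876, 1550, 1400 bp

Combined cut positions (sorted): 684, 4767, 6167, 9043.
Circular molecule, 4 cuts → 4 fragments:
  4767 − 684 = 4083 bp
  6167 − 4767 = 1400 bp
  9043 − 6167 = 2876 bp
  wrap: 9909 − 9043 + 684 = 1550 bp
Sorted largest to smallest: 4083, 2876, 1550, 1400 bp.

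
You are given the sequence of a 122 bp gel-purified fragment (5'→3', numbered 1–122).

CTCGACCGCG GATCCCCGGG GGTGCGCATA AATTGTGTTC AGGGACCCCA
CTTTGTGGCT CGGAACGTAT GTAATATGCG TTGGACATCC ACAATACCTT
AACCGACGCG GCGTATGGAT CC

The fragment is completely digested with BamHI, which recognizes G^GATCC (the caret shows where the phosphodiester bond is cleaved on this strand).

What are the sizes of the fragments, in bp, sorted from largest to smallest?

BamHI sites (GGATCC) start at positions 10, 117.
BamHI cuts after the first base of each site, so after positions 10, 117.
Linear molecule, 2 cuts → 3 fragments:
  1–10 → 10 bp
  11–117 → 107 bp
  118–122 → 5 bp
Sorted largest to smallest: 107, 10, 5 bp.

107, 10, 5 bp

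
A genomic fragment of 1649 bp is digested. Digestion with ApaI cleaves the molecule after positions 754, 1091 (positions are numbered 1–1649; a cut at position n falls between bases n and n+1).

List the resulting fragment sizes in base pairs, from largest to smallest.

754, 558, 337 bp

Linear molecule, 2 cuts → 3 fragments:
  754 − 0 = 754 bp
  1091 − 754 = 337 bp
  1649 − 1091 = 558 bp
Sorted largest to smallest: 754, 558, 337 bp.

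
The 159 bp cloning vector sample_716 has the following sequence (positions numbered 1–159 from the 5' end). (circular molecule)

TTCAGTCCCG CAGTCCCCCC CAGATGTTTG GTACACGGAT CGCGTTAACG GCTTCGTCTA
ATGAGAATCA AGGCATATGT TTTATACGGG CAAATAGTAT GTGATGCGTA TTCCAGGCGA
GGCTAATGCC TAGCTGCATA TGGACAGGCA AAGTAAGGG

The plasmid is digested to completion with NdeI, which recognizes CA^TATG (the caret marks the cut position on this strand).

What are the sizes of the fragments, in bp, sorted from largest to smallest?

NdeI sites (CATATG) start at positions 74, 137.
NdeI cuts after base 2 of each site, so after positions 75, 138.
Circular molecule, 2 cuts → 2 fragments:
  76–138 → 63 bp
  139–159 then 1–75 → 21 + 75 = 96 bp
Sorted largest to smallest: 96, 63 bp.

96, 63 bp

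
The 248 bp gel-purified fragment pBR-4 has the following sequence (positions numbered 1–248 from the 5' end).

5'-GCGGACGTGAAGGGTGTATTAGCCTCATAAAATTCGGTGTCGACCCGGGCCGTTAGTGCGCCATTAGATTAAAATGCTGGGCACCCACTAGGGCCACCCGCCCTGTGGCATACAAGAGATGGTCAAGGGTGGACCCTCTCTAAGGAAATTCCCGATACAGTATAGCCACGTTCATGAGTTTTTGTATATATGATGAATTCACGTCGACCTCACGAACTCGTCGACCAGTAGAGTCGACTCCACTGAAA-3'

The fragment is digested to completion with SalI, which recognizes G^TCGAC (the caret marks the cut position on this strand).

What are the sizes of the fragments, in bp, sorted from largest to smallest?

164, 39, 17, 15, 13 bp

SalI sites (GTCGAC) start at positions 39, 203, 220, 233.
SalI cuts after the first base of each site, so after positions 39, 203, 220, 233.
Linear molecule, 4 cuts → 5 fragments:
  1–39 → 39 bp
  40–203 → 164 bp
  204–220 → 17 bp
  221–233 → 13 bp
  234–248 → 15 bp
Sorted largest to smallest: 164, 39, 17, 15, 13 bp.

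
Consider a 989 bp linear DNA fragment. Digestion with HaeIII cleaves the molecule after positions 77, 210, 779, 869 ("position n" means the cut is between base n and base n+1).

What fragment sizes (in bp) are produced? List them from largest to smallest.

569, 133, 120, 90, 77 bp

Linear molecule, 4 cuts → 5 fragments:
  77 − 0 = 77 bp
  210 − 77 = 133 bp
  779 − 210 = 569 bp
  869 − 779 = 90 bp
  989 − 869 = 120 bp
Sorted largest to smallest: 569, 133, 120, 90, 77 bp.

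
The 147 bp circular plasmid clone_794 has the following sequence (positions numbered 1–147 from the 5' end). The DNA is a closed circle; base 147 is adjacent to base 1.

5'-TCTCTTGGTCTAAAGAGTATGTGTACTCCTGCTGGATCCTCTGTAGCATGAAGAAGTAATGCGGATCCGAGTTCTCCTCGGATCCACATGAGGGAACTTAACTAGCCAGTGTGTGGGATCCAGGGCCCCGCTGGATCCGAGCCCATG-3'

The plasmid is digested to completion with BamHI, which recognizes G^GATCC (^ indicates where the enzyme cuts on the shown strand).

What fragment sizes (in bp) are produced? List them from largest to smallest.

BamHI sites (GGATCC) start at positions 34, 63, 80, 116, 133.
BamHI cuts after the first base of each site, so after positions 34, 63, 80, 116, 133.
Circular molecule, 5 cuts → 5 fragments:
  35–63 → 29 bp
  64–80 → 17 bp
  81–116 → 36 bp
  117–133 → 17 bp
  134–147 then 1–34 → 14 + 34 = 48 bp
Sorted largest to smallest: 48, 36, 29, 17, 17 bp.

48, 36, 29, 17, 17 bp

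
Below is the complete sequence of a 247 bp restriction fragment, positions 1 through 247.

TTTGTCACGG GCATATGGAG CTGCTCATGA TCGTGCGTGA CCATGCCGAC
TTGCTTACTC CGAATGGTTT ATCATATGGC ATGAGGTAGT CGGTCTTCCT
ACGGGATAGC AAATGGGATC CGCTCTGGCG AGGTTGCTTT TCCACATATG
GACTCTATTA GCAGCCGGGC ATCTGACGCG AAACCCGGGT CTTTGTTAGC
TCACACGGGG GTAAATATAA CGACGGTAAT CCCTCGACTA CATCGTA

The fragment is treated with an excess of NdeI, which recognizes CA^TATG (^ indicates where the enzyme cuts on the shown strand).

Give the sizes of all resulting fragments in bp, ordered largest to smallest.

NdeI sites (CATATG) start at positions 12, 73, 145.
NdeI cuts after base 2 of each site, so after positions 13, 74, 146.
Linear molecule, 3 cuts → 4 fragments:
  1–13 → 13 bp
  14–74 → 61 bp
  75–146 → 72 bp
  147–247 → 101 bp
Sorted largest to smallest: 101, 72, 61, 13 bp.

101, 72, 61, 13 bp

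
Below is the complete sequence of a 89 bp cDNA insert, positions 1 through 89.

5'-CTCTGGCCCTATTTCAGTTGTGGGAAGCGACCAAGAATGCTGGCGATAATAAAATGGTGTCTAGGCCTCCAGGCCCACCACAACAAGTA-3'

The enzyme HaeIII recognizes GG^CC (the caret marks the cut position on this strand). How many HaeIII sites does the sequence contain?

3

GGCC occurs starting at positions 5, 64, 72.
HaeIII cuts at 3 sites.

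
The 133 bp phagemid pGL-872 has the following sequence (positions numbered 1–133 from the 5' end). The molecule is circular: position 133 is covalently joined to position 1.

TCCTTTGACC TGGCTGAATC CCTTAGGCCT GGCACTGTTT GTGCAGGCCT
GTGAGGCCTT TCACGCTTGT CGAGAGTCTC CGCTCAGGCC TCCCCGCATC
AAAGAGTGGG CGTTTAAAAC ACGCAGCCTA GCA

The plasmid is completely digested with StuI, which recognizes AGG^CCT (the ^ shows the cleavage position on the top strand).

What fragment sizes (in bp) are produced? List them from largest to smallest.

StuI sites (AGGCCT) start at positions 25, 45, 54, 86.
StuI cuts after base 3 of each site, so after positions 27, 47, 56, 88.
Circular molecule, 4 cuts → 4 fragments:
  28–47 → 20 bp
  48–56 → 9 bp
  57–88 → 32 bp
  89–133 then 1–27 → 45 + 27 = 72 bp
Sorted largest to smallest: 72, 32, 20, 9 bp.

72, 32, 20, 9 bp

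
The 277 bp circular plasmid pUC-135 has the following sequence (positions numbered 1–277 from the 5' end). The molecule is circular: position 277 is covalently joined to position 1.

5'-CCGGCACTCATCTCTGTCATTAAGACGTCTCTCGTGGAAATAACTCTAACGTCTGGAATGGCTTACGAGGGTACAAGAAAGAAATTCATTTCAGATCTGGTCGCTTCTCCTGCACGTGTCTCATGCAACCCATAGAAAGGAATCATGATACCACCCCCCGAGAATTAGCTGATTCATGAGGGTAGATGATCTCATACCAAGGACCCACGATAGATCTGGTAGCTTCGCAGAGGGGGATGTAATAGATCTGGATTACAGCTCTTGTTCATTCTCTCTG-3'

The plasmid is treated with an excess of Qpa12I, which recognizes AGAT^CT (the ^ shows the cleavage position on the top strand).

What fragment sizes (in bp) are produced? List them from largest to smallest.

Qpa12I sites (AGATCT) start at positions 93, 212, 244.
Qpa12I cuts after base 4 of each site, so after positions 96, 215, 247.
Circular molecule, 3 cuts → 3 fragments:
  97–215 → 119 bp
  216–247 → 32 bp
  248–277 then 1–96 → 30 + 96 = 126 bp
Sorted largest to smallest: 126, 119, 32 bp.

126, 119, 32 bp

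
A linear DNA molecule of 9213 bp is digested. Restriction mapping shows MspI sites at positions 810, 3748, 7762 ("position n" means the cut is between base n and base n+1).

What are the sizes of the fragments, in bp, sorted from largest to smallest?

Linear molecule, 3 cuts → 4 fragments:
  810 − 0 = 810 bp
  3748 − 810 = 2938 bp
  7762 − 3748 = 4014 bp
  9213 − 7762 = 1451 bp
Sorted largest to smallest: 4014, 2938, 1451, 810 bp.

4014, 2938, 1451, 810 bp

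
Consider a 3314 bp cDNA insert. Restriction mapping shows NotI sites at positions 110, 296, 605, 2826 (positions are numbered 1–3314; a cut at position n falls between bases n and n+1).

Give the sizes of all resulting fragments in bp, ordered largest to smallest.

Linear molecule, 4 cuts → 5 fragments:
  110 − 0 = 110 bp
  296 − 110 = 186 bp
  605 − 296 = 309 bp
  2826 − 605 = 2221 bp
  3314 − 2826 = 488 bp
Sorted largest to smallest: 2221, 488, 309, 186, 110 bp.

2221, 488, 309, 186, 110 bp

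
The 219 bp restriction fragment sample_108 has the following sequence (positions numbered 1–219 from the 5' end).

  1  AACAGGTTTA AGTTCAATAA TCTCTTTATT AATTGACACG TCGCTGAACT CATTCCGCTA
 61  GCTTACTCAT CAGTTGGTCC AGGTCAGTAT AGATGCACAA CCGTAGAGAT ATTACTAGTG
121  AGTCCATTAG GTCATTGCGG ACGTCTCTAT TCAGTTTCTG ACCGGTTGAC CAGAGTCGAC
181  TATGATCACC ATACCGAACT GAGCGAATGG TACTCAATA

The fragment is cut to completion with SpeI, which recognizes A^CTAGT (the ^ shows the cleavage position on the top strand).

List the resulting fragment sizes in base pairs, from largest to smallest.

114, 105 bp

The SpeI site (ACTAGT) starts at position 114.
SpeI cuts after the first base of each site, so after position 114.
Linear molecule, 1 cut → 2 fragments:
  1–114 → 114 bp
  115–219 → 105 bp
Sorted largest to smallest: 114, 105 bp.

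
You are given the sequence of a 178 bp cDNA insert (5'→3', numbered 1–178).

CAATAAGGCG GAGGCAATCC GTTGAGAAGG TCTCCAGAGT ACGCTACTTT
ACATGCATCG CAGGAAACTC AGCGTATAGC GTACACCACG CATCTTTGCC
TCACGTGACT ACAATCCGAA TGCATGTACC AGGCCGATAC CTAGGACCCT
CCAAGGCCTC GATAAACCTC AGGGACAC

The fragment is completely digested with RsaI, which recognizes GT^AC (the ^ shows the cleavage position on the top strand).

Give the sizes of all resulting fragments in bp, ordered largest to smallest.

RsaI sites (GTAC) start at positions 39, 81, 126.
RsaI cuts after base 2 of each site, so after positions 40, 82, 127.
Linear molecule, 3 cuts → 4 fragments:
  1–40 → 40 bp
  41–82 → 42 bp
  83–127 → 45 bp
  128–178 → 51 bp
Sorted largest to smallest: 51, 45, 42, 40 bp.

51, 45, 42, 40 bp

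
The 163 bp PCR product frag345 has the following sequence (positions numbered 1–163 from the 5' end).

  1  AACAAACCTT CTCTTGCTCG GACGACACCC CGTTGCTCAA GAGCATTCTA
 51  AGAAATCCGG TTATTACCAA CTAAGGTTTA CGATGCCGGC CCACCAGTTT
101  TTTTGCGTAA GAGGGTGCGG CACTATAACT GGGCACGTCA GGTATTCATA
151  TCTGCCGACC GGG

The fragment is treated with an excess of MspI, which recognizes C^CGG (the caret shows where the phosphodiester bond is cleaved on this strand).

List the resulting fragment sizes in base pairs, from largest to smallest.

73, 57, 29, 4 bp

MspI sites (CCGG) start at positions 57, 86, 159.
MspI cuts after the first base of each site, so after positions 57, 86, 159.
Linear molecule, 3 cuts → 4 fragments:
  1–57 → 57 bp
  58–86 → 29 bp
  87–159 → 73 bp
  160–163 → 4 bp
Sorted largest to smallest: 73, 57, 29, 4 bp.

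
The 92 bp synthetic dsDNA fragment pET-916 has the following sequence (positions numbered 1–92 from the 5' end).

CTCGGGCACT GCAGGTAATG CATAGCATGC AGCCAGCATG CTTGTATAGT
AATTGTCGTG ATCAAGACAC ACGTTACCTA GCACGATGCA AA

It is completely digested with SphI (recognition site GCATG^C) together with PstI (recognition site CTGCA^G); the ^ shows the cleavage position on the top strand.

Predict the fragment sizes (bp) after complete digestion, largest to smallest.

52, 16, 13, 11 bp

SphI sites (GCATGC) start at positions 25, 36.
SphI cuts after base 5 of each site (before the last base), so after positions 29, 40.
The PstI site (CTGCAG) starts at position 9.
PstI cuts after base 5 of each site (before the last base), so after position 13.
Combined cut positions: 13, 29, 40.
Linear molecule, 3 cuts → 4 fragments:
  1–13 → 13 bp
  14–29 → 16 bp
  30–40 → 11 bp
  41–92 → 52 bp
Sorted largest to smallest: 52, 16, 13, 11 bp.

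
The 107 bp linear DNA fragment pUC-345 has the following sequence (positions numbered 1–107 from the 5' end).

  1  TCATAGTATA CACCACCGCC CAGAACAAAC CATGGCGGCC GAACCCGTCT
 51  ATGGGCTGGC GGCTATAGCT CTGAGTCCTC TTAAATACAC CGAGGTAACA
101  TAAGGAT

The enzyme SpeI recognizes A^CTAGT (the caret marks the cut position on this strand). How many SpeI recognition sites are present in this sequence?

0

No occurrence of ACTAGT is present in the sequence.
SpeI does not cut: 0 sites.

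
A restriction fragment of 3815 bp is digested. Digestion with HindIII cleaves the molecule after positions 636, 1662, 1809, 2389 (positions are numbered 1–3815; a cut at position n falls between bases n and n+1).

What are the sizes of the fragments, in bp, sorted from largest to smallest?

1426, 1026, 636, 580, 147 bp

Linear molecule, 4 cuts → 5 fragments:
  636 − 0 = 636 bp
  1662 − 636 = 1026 bp
  1809 − 1662 = 147 bp
  2389 − 1809 = 580 bp
  3815 − 2389 = 1426 bp
Sorted largest to smallest: 1426, 1026, 636, 580, 147 bp.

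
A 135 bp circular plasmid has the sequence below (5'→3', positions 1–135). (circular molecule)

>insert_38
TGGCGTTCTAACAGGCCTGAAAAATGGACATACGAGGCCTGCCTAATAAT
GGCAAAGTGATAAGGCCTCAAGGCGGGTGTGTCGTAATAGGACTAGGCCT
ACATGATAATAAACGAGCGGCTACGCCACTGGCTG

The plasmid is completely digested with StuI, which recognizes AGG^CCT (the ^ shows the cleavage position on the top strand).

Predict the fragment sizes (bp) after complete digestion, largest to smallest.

StuI sites (AGGCCT) start at positions 13, 35, 63, 95.
StuI cuts after base 3 of each site, so after positions 15, 37, 65, 97.
Circular molecule, 4 cuts → 4 fragments:
  16–37 → 22 bp
  38–65 → 28 bp
  66–97 → 32 bp
  98–135 then 1–15 → 38 + 15 = 53 bp
Sorted largest to smallest: 53, 32, 28, 22 bp.

53, 32, 28, 22 bp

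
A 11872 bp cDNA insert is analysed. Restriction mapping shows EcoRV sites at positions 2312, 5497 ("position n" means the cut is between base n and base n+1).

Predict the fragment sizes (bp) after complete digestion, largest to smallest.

Linear molecule, 2 cuts → 3 fragments:
  2312 − 0 = 2312 bp
  5497 − 2312 = 3185 bp
  11872 − 5497 = 6375 bp
Sorted largest to smallest: 6375, 3185, 2312 bp.

6375, 3185, 2312 bp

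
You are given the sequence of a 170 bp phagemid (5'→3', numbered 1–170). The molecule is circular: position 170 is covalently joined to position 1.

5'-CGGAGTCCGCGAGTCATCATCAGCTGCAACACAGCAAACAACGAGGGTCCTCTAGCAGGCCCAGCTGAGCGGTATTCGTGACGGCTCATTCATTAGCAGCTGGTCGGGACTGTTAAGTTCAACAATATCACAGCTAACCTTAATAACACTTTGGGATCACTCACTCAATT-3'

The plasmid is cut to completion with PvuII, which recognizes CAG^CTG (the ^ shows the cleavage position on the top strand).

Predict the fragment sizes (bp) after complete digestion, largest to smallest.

94, 41, 35 bp

PvuII sites (CAGCTG) start at positions 21, 62, 97.
PvuII cuts after base 3 of each site, so after positions 23, 64, 99.
Circular molecule, 3 cuts → 3 fragments:
  24–64 → 41 bp
  65–99 → 35 bp
  100–170 then 1–23 → 71 + 23 = 94 bp
Sorted largest to smallest: 94, 41, 35 bp.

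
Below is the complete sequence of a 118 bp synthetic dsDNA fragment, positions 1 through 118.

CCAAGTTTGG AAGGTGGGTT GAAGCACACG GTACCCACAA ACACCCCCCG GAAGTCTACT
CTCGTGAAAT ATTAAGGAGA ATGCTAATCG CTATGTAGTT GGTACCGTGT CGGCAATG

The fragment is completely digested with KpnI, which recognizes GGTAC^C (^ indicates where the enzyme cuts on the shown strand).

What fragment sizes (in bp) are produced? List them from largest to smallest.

KpnI sites (GGTACC) start at positions 30, 101.
KpnI cuts after base 5 of each site (before the last base), so after positions 34, 105.
Linear molecule, 2 cuts → 3 fragments:
  1–34 → 34 bp
  35–105 → 71 bp
  106–118 → 13 bp
Sorted largest to smallest: 71, 34, 13 bp.

71, 34, 13 bp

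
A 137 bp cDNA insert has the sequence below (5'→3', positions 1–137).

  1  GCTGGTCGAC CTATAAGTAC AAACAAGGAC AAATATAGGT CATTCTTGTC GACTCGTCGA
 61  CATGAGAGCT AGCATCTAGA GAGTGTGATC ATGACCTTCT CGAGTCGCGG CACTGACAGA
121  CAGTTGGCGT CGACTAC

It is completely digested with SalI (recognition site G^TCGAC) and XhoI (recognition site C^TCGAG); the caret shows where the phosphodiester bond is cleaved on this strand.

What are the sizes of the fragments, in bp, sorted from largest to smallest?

SalI sites (GTCGAC) start at positions 5, 48, 56, 129.
SalI cuts after the first base of each site, so after positions 5, 48, 56, 129.
The XhoI site (CTCGAG) starts at position 99.
XhoI cuts after the first base of each site, so after position 99.
Combined cut positions: 5, 48, 56, 99, 129.
Linear molecule, 5 cuts → 6 fragments:
  1–5 → 5 bp
  6–48 → 43 bp
  49–56 → 8 bp
  57–99 → 43 bp
  100–129 → 30 bp
  130–137 → 8 bp
Sorted largest to smallest: 43, 43, 30, 8, 8, 5 bp.

43, 43, 30, 8, 8, 5 bp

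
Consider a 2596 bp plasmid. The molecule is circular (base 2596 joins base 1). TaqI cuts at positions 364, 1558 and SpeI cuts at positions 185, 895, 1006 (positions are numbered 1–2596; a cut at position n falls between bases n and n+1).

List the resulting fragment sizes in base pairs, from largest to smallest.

Combined cut positions (sorted): 185, 364, 895, 1006, 1558.
Circular molecule, 5 cuts → 5 fragments:
  364 − 185 = 179 bp
  895 − 364 = 531 bp
  1006 − 895 = 111 bp
  1558 − 1006 = 552 bp
  wrap: 2596 − 1558 + 185 = 1223 bp
Sorted largest to smallest: 1223, 552, 531, 179, 111 bp.

1223, 552, 531, 179, 111 bp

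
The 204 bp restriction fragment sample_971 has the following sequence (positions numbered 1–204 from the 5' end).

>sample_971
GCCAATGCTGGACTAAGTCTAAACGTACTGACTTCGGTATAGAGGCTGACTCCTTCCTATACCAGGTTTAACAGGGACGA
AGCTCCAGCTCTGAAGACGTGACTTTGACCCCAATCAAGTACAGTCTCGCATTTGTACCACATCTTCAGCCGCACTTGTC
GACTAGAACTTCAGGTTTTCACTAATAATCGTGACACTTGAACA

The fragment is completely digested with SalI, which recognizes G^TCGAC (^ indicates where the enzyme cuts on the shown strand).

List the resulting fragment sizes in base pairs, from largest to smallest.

The SalI site (GTCGAC) starts at position 158.
SalI cuts after the first base of each site, so after position 158.
Linear molecule, 1 cut → 2 fragments:
  1–158 → 158 bp
  159–204 → 46 bp
Sorted largest to smallest: 158, 46 bp.

158, 46 bp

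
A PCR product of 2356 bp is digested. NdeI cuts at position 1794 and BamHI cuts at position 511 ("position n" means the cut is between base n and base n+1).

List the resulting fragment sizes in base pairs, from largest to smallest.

1283, 562, 511 bp

Combined cut positions (sorted): 511, 1794.
Linear molecule, 2 cuts → 3 fragments:
  511 − 0 = 511 bp
  1794 − 511 = 1283 bp
  2356 − 1794 = 562 bp
Sorted largest to smallest: 1283, 562, 511 bp.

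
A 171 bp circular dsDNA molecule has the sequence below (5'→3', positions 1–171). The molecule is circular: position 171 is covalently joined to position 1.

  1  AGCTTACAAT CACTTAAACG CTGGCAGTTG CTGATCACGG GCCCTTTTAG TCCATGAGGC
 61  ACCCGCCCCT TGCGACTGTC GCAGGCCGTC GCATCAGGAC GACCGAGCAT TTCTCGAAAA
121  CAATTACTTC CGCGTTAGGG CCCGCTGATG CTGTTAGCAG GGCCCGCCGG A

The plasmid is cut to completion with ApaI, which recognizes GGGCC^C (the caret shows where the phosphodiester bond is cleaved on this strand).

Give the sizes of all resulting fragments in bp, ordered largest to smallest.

99, 50, 22 bp

ApaI sites (GGGCCC) start at positions 39, 138, 160.
ApaI cuts after base 5 of each site (before the last base), so after positions 43, 142, 164.
Circular molecule, 3 cuts → 3 fragments:
  44–142 → 99 bp
  143–164 → 22 bp
  165–171 then 1–43 → 7 + 43 = 50 bp
Sorted largest to smallest: 99, 50, 22 bp.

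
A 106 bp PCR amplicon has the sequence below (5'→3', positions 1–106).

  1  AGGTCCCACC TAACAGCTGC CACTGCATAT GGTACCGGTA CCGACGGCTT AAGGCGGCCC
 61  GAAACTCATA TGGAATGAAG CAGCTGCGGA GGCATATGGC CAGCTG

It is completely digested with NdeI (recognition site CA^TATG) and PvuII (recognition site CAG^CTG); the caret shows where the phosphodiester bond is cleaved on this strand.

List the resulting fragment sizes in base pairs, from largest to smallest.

41, 16, 15, 11, 11, 9, 3 bp

NdeI sites (CATATG) start at positions 26, 67, 93.
NdeI cuts after base 2 of each site, so after positions 27, 68, 94.
PvuII sites (CAGCTG) start at positions 14, 81, 101.
PvuII cuts after base 3 of each site, so after positions 16, 83, 103.
Combined cut positions: 16, 27, 68, 83, 94, 103.
Linear molecule, 6 cuts → 7 fragments:
  1–16 → 16 bp
  17–27 → 11 bp
  28–68 → 41 bp
  69–83 → 15 bp
  84–94 → 11 bp
  95–103 → 9 bp
  104–106 → 3 bp
Sorted largest to smallest: 41, 16, 15, 11, 11, 9, 3 bp.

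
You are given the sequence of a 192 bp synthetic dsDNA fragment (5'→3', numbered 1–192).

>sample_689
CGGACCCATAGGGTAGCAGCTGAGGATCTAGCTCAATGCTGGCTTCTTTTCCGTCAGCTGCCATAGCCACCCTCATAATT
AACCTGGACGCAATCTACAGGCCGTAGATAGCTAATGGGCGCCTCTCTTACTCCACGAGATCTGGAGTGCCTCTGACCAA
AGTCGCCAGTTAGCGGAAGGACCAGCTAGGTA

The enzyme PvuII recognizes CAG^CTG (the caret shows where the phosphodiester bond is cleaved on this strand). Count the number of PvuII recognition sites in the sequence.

2

CAGCTG occurs starting at positions 17, 55.
PvuII cuts at 2 sites.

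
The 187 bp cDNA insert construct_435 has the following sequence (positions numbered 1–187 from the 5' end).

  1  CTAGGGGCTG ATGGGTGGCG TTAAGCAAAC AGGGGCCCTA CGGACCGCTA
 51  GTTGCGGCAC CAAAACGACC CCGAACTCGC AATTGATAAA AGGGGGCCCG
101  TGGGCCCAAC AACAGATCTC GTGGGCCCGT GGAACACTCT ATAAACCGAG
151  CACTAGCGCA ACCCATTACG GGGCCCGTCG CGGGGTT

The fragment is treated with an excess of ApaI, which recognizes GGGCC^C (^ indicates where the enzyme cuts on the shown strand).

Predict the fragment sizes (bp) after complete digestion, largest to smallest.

ApaI sites (GGGCCC) start at positions 33, 94, 102, 123, 171.
ApaI cuts after base 5 of each site (before the last base), so after positions 37, 98, 106, 127, 175.
Linear molecule, 5 cuts → 6 fragments:
  1–37 → 37 bp
  38–98 → 61 bp
  99–106 → 8 bp
  107–127 → 21 bp
  128–175 → 48 bp
  176–187 → 12 bp
Sorted largest to smallest: 61, 48, 37, 21, 12, 8 bp.

61, 48, 37, 21, 12, 8 bp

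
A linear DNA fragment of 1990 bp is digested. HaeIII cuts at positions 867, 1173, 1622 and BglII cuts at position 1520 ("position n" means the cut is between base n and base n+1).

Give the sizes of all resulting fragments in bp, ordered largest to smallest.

867, 368, 347, 306, 102 bp

Combined cut positions (sorted): 867, 1173, 1520, 1622.
Linear molecule, 4 cuts → 5 fragments:
  867 − 0 = 867 bp
  1173 − 867 = 306 bp
  1520 − 1173 = 347 bp
  1622 − 1520 = 102 bp
  1990 − 1622 = 368 bp
Sorted largest to smallest: 867, 368, 347, 306, 102 bp.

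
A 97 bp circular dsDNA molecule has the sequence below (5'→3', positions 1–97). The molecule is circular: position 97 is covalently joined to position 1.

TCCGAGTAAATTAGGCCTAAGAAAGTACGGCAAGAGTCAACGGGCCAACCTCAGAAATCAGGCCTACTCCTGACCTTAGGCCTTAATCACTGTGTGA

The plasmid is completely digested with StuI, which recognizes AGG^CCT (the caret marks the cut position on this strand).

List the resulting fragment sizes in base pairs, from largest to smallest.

StuI sites (AGGCCT) start at positions 13, 60, 78.
StuI cuts after base 3 of each site, so after positions 15, 62, 80.
Circular molecule, 3 cuts → 3 fragments:
  16–62 → 47 bp
  63–80 → 18 bp
  81–97 then 1–15 → 17 + 15 = 32 bp
Sorted largest to smallest: 47, 32, 18 bp.

47, 32, 18 bp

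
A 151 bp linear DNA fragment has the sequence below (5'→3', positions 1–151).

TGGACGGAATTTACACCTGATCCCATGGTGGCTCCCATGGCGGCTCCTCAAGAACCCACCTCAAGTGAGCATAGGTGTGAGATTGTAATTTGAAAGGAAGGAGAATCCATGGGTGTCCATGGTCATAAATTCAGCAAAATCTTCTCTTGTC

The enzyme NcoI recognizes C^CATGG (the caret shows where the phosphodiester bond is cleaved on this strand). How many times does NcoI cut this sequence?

CCATGG occurs starting at positions 23, 35, 107, 117.
NcoI cuts at 4 sites.

4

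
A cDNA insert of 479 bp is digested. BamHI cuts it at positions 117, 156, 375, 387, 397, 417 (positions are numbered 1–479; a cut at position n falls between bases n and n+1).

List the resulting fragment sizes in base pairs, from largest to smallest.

Linear molecule, 6 cuts → 7 fragments:
  117 − 0 = 117 bp
  156 − 117 = 39 bp
  375 − 156 = 219 bp
  387 − 375 = 12 bp
  397 − 387 = 10 bp
  417 − 397 = 20 bp
  479 − 417 = 62 bp
Sorted largest to smallest: 219, 117, 62, 39, 20, 12, 10 bp.

219, 117, 62, 39, 20, 12, 10 bp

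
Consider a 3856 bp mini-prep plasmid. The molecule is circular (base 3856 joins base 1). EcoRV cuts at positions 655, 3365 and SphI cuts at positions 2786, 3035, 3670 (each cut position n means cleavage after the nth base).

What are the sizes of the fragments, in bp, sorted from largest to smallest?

2131, 841, 330, 305, 249 bp

Combined cut positions (sorted): 655, 2786, 3035, 3365, 3670.
Circular molecule, 5 cuts → 5 fragments:
  2786 − 655 = 2131 bp
  3035 − 2786 = 249 bp
  3365 − 3035 = 330 bp
  3670 − 3365 = 305 bp
  wrap: 3856 − 3670 + 655 = 841 bp
Sorted largest to smallest: 2131, 841, 330, 305, 249 bp.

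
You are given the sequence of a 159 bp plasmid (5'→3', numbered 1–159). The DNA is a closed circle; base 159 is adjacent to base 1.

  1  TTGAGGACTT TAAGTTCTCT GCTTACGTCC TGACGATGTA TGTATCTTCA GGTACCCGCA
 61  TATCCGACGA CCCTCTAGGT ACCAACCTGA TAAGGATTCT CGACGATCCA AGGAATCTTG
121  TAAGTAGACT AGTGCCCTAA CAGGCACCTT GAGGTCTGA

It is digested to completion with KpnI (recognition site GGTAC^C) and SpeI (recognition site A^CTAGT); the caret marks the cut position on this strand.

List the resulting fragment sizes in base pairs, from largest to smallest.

KpnI sites (GGTACC) start at positions 51, 78.
KpnI cuts after base 5 of each site (before the last base), so after positions 55, 82.
The SpeI site (ACTAGT) starts at position 128.
SpeI cuts after the first base of each site, so after position 128.
Combined cut positions: 55, 82, 128.
Circular molecule, 3 cuts → 3 fragments:
  56–82 → 27 bp
  83–128 → 46 bp
  129–159 then 1–55 → 31 + 55 = 86 bp
Sorted largest to smallest: 86, 46, 27 bp.

86, 46, 27 bp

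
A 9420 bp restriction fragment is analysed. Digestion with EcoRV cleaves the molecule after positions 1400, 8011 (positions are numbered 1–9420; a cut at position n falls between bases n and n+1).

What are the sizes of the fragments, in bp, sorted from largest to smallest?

Linear molecule, 2 cuts → 3 fragments:
  1400 − 0 = 1400 bp
  8011 − 1400 = 6611 bp
  9420 − 8011 = 1409 bp
Sorted largest to smallest: 6611, 1409, 1400 bp.

6611, 1409, 1400 bp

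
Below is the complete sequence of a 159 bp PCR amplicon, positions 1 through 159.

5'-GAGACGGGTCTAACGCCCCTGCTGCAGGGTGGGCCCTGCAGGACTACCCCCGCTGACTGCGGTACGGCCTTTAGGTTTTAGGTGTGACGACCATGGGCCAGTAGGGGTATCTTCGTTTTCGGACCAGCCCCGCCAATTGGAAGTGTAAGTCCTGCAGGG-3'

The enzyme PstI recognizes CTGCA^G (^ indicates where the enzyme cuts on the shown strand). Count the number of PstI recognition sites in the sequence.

3

CTGCAG occurs starting at positions 22, 36, 152.
PstI cuts at 3 sites.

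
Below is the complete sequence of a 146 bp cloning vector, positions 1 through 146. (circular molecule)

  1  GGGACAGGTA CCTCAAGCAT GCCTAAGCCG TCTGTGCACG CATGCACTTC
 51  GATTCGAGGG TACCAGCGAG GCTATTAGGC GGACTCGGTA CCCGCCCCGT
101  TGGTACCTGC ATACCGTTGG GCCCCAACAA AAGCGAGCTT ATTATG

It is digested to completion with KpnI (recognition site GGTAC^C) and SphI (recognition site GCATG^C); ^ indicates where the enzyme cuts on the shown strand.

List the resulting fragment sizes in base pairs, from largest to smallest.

51, 28, 23, 19, 15, 10 bp

KpnI sites (GGTACC) start at positions 7, 59, 87, 102.
KpnI cuts after base 5 of each site (before the last base), so after positions 11, 63, 91, 106.
SphI sites (GCATGC) start at positions 17, 40.
SphI cuts after base 5 of each site (before the last base), so after positions 21, 44.
Combined cut positions: 11, 21, 44, 63, 91, 106.
Circular molecule, 6 cuts → 6 fragments:
  12–21 → 10 bp
  22–44 → 23 bp
  45–63 → 19 bp
  64–91 → 28 bp
  92–106 → 15 bp
  107–146 then 1–11 → 40 + 11 = 51 bp
Sorted largest to smallest: 51, 28, 23, 19, 15, 10 bp.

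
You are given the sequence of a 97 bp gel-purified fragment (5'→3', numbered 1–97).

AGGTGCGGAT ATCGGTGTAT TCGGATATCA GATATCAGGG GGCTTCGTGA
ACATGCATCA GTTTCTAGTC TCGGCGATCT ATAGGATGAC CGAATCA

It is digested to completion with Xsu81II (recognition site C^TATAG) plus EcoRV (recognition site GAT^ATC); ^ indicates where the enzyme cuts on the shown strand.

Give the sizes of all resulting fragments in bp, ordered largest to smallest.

The Xsu81II site (CTATAG) starts at position 79.
Xsu81II cuts after the first base of each site, so after position 79.
EcoRV sites (GATATC) start at positions 8, 24, 31.
EcoRV cuts after base 3 of each site, so after positions 10, 26, 33.
Combined cut positions: 10, 26, 33, 79.
Linear molecule, 4 cuts → 5 fragments:
  1–10 → 10 bp
  11–26 → 16 bp
  27–33 → 7 bp
  34–79 → 46 bp
  80–97 → 18 bp
Sorted largest to smallest: 46, 18, 16, 10, 7 bp.

46, 18, 16, 10, 7 bp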